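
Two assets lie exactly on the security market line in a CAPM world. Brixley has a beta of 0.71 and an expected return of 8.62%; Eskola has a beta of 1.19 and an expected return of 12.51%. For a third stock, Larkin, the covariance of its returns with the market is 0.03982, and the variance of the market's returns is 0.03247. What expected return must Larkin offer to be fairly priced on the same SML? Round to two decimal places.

MRP = (12.51% − 8.62%) / (1.19 − 0.71) = 8.1042%
R_f = 8.62% − 0.71 × 8.1042% = 2.8660%
β_Larkin = Cov / Var(R_m) = 0.03982 / 0.03247 = 1.2264
E(R_Larkin) = R_f + β × MRP = 2.8660% + 1.2264 × 8.1042% = 12.80%

12.80%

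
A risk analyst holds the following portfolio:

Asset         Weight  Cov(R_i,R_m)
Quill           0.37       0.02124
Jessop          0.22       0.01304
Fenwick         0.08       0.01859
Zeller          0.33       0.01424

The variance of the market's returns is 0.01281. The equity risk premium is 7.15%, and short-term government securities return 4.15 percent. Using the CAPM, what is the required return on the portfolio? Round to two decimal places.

13.59%

β_Quill = 0.02124 / 0.01281 = 1.6581
β_Jessop = 0.01304 / 0.01281 = 1.0180
β_Fenwick = 0.01859 / 0.01281 = 1.4512
β_Zeller = 0.01424 / 0.01281 = 1.1116
β_P = Σ w_i β_i = 0.37×1.6581 + 0.22×1.0180 + 0.08×1.4512 + 0.33×1.1116 = 1.3204
E(R_P) = R_f + β_P × MRP = 4.15% + 1.3204 × 7.15% = 13.59%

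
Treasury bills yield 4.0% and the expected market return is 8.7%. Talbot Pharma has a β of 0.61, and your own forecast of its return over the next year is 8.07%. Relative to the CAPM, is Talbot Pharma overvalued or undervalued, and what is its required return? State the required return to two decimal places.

Undervalued; required return 6.87%

MRP = 8.7% − 4.0% = 4.70%
Required return = R_f + β·MRP = 4.0% + 0.61 × 4.7% = 6.87%
Forecast 8.07% > required 6.87% → the stock plots above the SML → undervalued.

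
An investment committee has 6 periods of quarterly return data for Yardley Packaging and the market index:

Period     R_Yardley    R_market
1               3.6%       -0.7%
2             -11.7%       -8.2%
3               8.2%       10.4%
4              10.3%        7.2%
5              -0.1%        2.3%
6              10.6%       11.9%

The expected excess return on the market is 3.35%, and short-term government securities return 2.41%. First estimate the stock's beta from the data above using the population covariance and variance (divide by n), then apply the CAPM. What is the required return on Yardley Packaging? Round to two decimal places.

5.90%

Mean R_i = (3.6 − 11.7 + 8.2 + 10.3 − 0.1 + 10.6) / 6 = 3.4833%
Mean R_m = (-0.7 − 8.2 + 10.4 + 7.2 + 2.3 + 11.9) / 6 = 3.8167%
Σ(R_i − R̄_i)(R_m − R̄_m) = 299.0017  ⇒  Cov = 299.0017 / 6 = 49.8336
Σ(R_m − R̄_m)² = 287.2283  ⇒  Var(R_m) = 287.2283 / 6 = 47.8714
β = Cov / Var(R_m) = 49.8336 / 47.8714 = 1.0410
E(R) = R_f + β × MRP = 2.41% + 1.0410 × 3.35% = 5.90%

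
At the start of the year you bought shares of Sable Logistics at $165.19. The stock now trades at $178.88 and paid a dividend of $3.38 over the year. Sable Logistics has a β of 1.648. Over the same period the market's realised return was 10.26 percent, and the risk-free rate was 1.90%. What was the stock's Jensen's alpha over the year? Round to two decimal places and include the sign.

-5.34%

Realised HPR = (P1 + D1 − P0) / P0 = (178.88 + 3.38 − 165.19) / 165.19 = 17.07 / 165.19 = 10.3336%
MRP = 10.26% − 1.90% = 8.36%
CAPM required = R_f + β·MRP = 1.90% + 1.648 × 8.36% = 15.67728%
α = realised − required = 10.3336% − 15.67728% = -5.34%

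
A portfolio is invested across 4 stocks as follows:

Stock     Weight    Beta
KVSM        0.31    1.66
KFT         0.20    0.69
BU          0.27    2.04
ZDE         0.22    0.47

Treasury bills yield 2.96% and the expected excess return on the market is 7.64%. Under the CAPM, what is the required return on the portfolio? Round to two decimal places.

12.94%

β_P = Σ w_i β_i = 0.31×1.66 + 0.20×0.69 + 0.27×2.04 + 0.22×0.47 = 1.3068
E(R_P) = R_f + β_P × MRP = 2.96% + 1.3068 × 7.64% = 12.94%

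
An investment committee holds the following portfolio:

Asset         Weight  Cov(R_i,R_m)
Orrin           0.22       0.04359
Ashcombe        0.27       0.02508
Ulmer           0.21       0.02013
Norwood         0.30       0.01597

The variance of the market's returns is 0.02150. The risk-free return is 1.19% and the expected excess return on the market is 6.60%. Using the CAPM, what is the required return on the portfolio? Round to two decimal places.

8.98%

β_Orrin = 0.04359 / 0.02150 = 2.0274
β_Ashcombe = 0.02508 / 0.02150 = 1.1665
β_Ulmer = 0.02013 / 0.02150 = 0.9363
β_Norwood = 0.01597 / 0.02150 = 0.7428
β_P = Σ w_i β_i = 0.22×2.0274 + 0.27×1.1665 + 0.21×0.9363 + 0.30×0.7428 = 1.1804
E(R_P) = R_f + β_P × MRP = 1.19% + 1.1804 × 6.60% = 8.98%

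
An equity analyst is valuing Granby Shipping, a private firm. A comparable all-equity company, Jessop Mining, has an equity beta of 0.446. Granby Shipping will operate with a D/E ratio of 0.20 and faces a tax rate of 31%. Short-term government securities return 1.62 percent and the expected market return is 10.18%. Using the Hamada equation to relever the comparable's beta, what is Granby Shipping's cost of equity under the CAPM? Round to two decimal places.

β_L = β_U × [1 + (1 − t)(D/E)] = 0.446 × [1 + (1 − 0.31) × 0.20]
    = 0.446 × [1 + 0.69 × 0.20] = 0.446 × 1.1380 = 0.5075
MRP = 10.18% − 1.62% = 8.56%
E(R) = R_f + β_L × MRP = 1.62% + 0.5075 × 8.56% = 5.96%

5.96%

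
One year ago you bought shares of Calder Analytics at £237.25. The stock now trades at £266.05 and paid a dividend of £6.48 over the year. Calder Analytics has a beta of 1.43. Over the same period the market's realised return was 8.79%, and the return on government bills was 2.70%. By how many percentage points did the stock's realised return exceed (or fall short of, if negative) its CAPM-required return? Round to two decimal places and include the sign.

+3.46%

Realised HPR = (P1 + D1 − P0) / P0 = (266.05 + 6.48 − 237.25) / 237.25 = 35.28 / 237.25 = 14.8704%
MRP = 8.79% − 2.70% = 6.09%
CAPM required = R_f + β·MRP = 2.70% + 1.43 × 6.09% = 11.4087%
α = realised − required = 14.8704% − 11.4087% = +3.46%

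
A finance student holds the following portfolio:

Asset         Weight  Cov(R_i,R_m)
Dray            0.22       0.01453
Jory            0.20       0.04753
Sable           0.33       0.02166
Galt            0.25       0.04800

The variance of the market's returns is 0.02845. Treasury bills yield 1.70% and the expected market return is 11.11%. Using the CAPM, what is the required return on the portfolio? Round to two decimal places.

12.23%

β_Dray = 0.01453 / 0.02845 = 0.5107
β_Jory = 0.04753 / 0.02845 = 1.6707
β_Sable = 0.02166 / 0.02845 = 0.7613
β_Galt = 0.04800 / 0.02845 = 1.6872
β_P = Σ w_i β_i = 0.22×0.5107 + 0.20×1.6707 + 0.33×0.7613 + 0.25×1.6872 = 1.1195
MRP = 11.11% − 1.70% = 9.41%
E(R_P) = R_f + β_P × MRP = 1.70% + 1.1195 × 9.41% = 12.23%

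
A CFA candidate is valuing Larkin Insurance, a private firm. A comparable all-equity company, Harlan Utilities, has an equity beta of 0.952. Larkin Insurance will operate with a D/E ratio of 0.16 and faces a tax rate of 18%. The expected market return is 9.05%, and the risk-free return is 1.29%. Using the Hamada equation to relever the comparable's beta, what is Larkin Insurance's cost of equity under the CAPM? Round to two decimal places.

β_L = β_U × [1 + (1 − t)(D/E)] = 0.952 × [1 + (1 − 0.18) × 0.16]
    = 0.952 × [1 + 0.82 × 0.16] = 0.952 × 1.1312 = 1.0769
MRP = 9.05% − 1.29% = 7.76%
E(R) = R_f + β_L × MRP = 1.29% + 1.0769 × 7.76% = 9.65%

9.65%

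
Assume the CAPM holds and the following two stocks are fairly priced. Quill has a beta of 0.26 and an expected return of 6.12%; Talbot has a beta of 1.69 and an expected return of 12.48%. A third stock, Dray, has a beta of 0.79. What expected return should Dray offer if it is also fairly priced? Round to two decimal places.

8.48%

MRP (SML slope) = (12.48% − 6.12%) / (1.69 − 0.26) = 6.36% / 1.43 = 4.4476%
R_f (intercept) = 6.12% − 0.26 × 4.4476% = 4.9636%
E(R_Dray) = R_f + β × MRP = 4.9636% + 0.79 × 4.4476% = 8.48%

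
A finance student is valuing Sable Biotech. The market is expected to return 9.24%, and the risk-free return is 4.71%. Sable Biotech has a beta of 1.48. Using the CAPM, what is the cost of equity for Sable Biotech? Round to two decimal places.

Market risk premium = E(R_m) − R_f = 9.24% − 4.71% = 4.53%
E(R) = R_f + β × MRP = 4.71% + 1.48 × 4.53% = 11.41%

11.41%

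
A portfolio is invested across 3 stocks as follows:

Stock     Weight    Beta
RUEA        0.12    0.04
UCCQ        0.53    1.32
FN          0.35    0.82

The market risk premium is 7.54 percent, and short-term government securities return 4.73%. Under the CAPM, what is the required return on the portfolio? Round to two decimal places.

β_P = Σ w_i β_i = 0.12×0.04 + 0.53×1.32 + 0.35×0.82 = 0.9914
E(R_P) = R_f + β_P × MRP = 4.73% + 0.9914 × 7.54% = 12.21%

12.21%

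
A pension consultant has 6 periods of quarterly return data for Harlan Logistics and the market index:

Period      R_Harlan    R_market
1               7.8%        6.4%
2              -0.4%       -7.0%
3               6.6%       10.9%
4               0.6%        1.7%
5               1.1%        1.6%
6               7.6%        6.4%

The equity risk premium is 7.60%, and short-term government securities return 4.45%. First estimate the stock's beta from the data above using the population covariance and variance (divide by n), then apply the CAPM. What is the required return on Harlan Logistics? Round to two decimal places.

8.42%

Mean R_i = (7.8 − 0.4 + 6.6 + 0.6 + 1.1 + 7.6) / 6 = 3.8833%
Mean R_m = (6.4 − 7.0 + 10.9 + 1.7 + 1.6 + 6.4) / 6 = 3.3333%
Σ(R_i − R̄_i)(R_m − R̄_m) = 98.4133  ⇒  Cov = 98.4133 / 6 = 16.4022
Σ(R_m − R̄_m)² = 188.5133  ⇒  Var(R_m) = 188.5133 / 6 = 31.4189
β = Cov / Var(R_m) = 16.4022 / 31.4189 = 0.5220
E(R) = R_f + β × MRP = 4.45% + 0.5220 × 7.60% = 8.42%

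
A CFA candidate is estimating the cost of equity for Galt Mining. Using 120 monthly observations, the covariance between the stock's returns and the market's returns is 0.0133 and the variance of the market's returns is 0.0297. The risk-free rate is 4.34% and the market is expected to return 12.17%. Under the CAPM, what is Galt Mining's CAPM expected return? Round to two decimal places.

7.85%

β = Cov(R_i, R_m) / Var(R_m) = 0.0133 / 0.0297 = 0.4478
MRP = 12.17% − 4.34% = 7.83%
E(R) = R_f + β × MRP = 4.34% + 0.4478 × 7.83% = 7.85%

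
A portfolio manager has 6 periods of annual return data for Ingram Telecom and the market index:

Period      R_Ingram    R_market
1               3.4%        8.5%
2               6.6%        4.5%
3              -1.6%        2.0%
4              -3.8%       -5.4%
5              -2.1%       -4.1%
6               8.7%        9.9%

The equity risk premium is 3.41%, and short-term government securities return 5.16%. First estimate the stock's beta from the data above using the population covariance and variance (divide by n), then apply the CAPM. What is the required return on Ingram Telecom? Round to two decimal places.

Mean R_i = (3.4 + 6.6 − 1.6 − 3.8 − 2.1 + 8.7) / 6 = 1.8667%
Mean R_m = (8.5 + 4.5 + 2.0 − 5.4 − 4.1 + 9.9) / 6 = 2.5667%
Σ(R_i − R̄_i)(R_m − R̄_m) = 141.9133  ⇒  Cov = 141.9133 / 6 = 23.6522
Σ(R_m − R̄_m)² = 200.9533  ⇒  Var(R_m) = 200.9533 / 6 = 33.4922
β = Cov / Var(R_m) = 23.6522 / 33.4922 = 0.7062
E(R) = R_f + β × MRP = 5.16% + 0.7062 × 3.41% = 7.57%

7.57%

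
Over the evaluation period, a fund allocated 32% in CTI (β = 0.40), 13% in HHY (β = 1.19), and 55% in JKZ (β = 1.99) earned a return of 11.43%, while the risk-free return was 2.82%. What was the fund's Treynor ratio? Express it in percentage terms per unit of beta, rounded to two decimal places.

β_P = 0.32×0.40 + 0.13×1.19 + 0.55×1.99 = 1.3772
Treynor = (R_P − R_f) / β_P = (11.43% − 2.82%) / 1.3772 = 8.61% / 1.3772 = 6.25%

6.25%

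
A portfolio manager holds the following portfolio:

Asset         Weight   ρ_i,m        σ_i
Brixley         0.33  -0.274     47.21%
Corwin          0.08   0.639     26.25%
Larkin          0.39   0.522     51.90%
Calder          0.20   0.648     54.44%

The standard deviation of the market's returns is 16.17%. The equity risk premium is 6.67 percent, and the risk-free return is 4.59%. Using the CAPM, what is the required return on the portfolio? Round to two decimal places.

10.65%

β_Brixley = -0.274 × 47.21% / 16.17% = -0.8000
β_Corwin = 0.639 × 26.25% / 16.17% = 1.0373
β_Larkin = 0.522 × 51.90% / 16.17% = 1.6754
β_Calder = 0.648 × 54.44% / 16.17% = 2.1816
β_P = Σ w_i β_i = 0.33×-0.8000 + 0.08×1.0373 + 0.39×1.6754 + 0.20×2.1816 = 0.9087
E(R_P) = R_f + β_P × MRP = 4.59% + 0.9087 × 6.67% = 10.65%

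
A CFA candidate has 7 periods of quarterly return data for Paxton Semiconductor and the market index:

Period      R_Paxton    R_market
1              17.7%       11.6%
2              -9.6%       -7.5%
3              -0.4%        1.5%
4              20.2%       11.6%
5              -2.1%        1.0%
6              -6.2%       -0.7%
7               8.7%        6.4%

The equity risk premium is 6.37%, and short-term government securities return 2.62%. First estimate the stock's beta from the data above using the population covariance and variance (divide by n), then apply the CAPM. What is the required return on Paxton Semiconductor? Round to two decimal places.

13.05%

Mean R_i = (17.7 − 9.6 − 0.4 + 20.2 − 2.1 − 6.2 + 8.7) / 7 = 4.0429%
Mean R_m = (11.6 − 7.5 + 1.5 + 11.6 + 1.0 − 0.7 + 6.4) / 7 = 3.4143%
Σ(R_i − R̄_i)(R_m − R̄_m) = 472.3357  ⇒  Cov = 472.3357 / 7 = 67.4765
Σ(R_m − R̄_m)² = 288.4686  ⇒  Var(R_m) = 288.4686 / 7 = 41.2098
β = Cov / Var(R_m) = 67.4765 / 41.2098 = 1.6374
E(R) = R_f + β × MRP = 2.62% + 1.6374 × 6.37% = 13.05%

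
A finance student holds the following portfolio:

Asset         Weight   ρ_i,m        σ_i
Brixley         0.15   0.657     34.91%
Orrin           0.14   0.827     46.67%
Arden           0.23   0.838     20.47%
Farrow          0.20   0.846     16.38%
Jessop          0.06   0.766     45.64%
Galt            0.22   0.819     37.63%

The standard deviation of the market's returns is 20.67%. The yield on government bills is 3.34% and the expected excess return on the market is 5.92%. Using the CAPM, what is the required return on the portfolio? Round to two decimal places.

10.34%

β_Brixley = 0.657 × 34.91% / 20.67% = 1.1096
β_Orrin = 0.827 × 46.67% / 20.67% = 1.8673
β_Arden = 0.838 × 20.47% / 20.67% = 0.8299
β_Farrow = 0.846 × 16.38% / 20.67% = 0.6704
β_Jessop = 0.766 × 45.64% / 20.67% = 1.6914
β_Galt = 0.819 × 37.63% / 20.67% = 1.4910
β_P = Σ w_i β_i = 0.15×1.1096 + 0.14×1.8673 + 0.23×0.8299 + 0.20×0.6704 + 0.06×1.6914 + 0.22×1.4910 = 1.1823
E(R_P) = R_f + β_P × MRP = 3.34% + 1.1823 × 5.92% = 10.34%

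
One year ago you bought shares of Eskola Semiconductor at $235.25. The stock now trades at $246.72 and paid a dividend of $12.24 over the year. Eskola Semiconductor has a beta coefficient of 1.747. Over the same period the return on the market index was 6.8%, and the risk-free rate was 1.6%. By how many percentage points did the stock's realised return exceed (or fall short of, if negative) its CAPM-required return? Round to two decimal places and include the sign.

-0.61%

Realised HPR = (P1 + D1 − P0) / P0 = (246.72 + 12.24 − 235.25) / 235.25 = 23.71 / 235.25 = 10.0786%
MRP = 6.8% − 1.6% = 5.20%
CAPM required = R_f + β·MRP = 1.6% + 1.747 × 5.2% = 10.6844%
α = realised − required = 10.0786% − 10.6844% = -0.61%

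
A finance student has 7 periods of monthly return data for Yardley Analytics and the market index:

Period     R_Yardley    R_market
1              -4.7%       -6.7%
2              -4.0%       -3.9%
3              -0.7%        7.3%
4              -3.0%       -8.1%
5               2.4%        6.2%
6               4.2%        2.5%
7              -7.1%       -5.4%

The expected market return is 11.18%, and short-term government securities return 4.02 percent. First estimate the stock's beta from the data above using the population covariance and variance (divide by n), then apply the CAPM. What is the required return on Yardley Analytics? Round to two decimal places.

Mean R_i = (-4.7 − 4.0 − 0.7 − 3.0 + 2.4 + 4.2 − 7.1) / 7 = -1.8429%
Mean R_m = (-6.7 − 3.9 + 7.3 − 8.1 + 6.2 + 2.5 − 5.4) / 7 = -1.1571%
Σ(R_i − R̄_i)(R_m − R̄_m) = 115.0729  ⇒  Cov = 115.0729 / 7 = 16.4390
Σ(R_m − R̄_m)² = 243.4771  ⇒  Var(R_m) = 243.4771 / 7 = 34.7824
β = Cov / Var(R_m) = 16.4390 / 34.7824 = 0.4726
MRP = 11.18% − 4.02% = 7.16%
E(R) = R_f + β × MRP = 4.02% + 0.4726 × 7.16% = 7.40%

7.40%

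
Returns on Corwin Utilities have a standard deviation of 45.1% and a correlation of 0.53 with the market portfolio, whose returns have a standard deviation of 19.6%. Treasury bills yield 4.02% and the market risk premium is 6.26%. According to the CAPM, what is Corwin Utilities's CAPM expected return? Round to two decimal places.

β = ρ × σ_i / σ_m = 0.53 × 45.1% / 19.6% = 1.2195
E(R) = 4.02% + 1.2195 × 6.26% = 11.65%

11.65%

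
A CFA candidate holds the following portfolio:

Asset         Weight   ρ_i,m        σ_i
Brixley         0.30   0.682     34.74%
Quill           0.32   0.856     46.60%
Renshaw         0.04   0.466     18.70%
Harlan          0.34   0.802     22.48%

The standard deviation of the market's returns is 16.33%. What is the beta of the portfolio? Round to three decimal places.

1.614

β_Brixley = 0.682 × 34.74% / 16.33% = 1.4509
β_Quill = 0.856 × 46.60% / 16.33% = 2.4427
β_Renshaw = 0.466 × 18.70% / 16.33% = 0.5336
β_Harlan = 0.802 × 22.48% / 16.33% = 1.1040
β_P = Σ w_i β_i = 0.30×1.4509 + 0.32×2.4427 + 0.04×0.5336 + 0.34×1.1040 = 1.6136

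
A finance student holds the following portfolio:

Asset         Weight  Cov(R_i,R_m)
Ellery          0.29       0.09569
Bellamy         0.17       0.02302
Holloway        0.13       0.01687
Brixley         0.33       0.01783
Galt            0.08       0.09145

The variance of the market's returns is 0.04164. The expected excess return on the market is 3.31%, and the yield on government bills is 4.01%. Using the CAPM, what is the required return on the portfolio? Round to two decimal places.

β_Ellery = 0.09569 / 0.04164 = 2.2980
β_Bellamy = 0.02302 / 0.04164 = 0.5528
β_Holloway = 0.01687 / 0.04164 = 0.4051
β_Brixley = 0.01783 / 0.04164 = 0.4282
β_Galt = 0.09145 / 0.04164 = 2.1962
β_P = Σ w_i β_i = 0.29×2.2980 + 0.17×0.5528 + 0.13×0.4051 + 0.33×0.4282 + 0.08×2.1962 = 1.1301
E(R_P) = R_f + β_P × MRP = 4.01% + 1.1301 × 3.31% = 7.75%

7.75%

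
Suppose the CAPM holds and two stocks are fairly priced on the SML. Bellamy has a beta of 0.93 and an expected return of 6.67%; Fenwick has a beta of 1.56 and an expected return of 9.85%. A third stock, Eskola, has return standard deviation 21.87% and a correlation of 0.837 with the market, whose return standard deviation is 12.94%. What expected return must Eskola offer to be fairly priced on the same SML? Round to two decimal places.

MRP = (9.85% − 6.67%) / (1.56 − 0.93) = 5.0476%
R_f = 6.67% − 0.93 × 5.0476% = 1.9757%
β_Eskola = ρ·σ_i/σ_m = 0.837 × 21.87 / 12.94 = 1.4146
E(R_Eskola) = R_f + β × MRP = 1.9757% + 1.4146 × 5.0476% = 9.12%

9.12%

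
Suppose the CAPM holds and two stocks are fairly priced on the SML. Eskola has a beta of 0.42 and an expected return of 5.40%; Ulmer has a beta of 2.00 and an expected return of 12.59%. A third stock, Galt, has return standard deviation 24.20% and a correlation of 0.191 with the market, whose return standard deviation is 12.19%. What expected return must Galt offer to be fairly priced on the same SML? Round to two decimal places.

MRP = (12.59% − 5.40%) / (2.00 − 0.42) = 4.5506%
R_f = 5.40% − 0.42 × 4.5506% = 3.4887%
β_Galt = ρ·σ_i/σ_m = 0.191 × 24.20 / 12.19 = 0.3792
E(R_Galt) = R_f + β × MRP = 3.4887% + 0.3792 × 4.5506% = 5.21%

5.21%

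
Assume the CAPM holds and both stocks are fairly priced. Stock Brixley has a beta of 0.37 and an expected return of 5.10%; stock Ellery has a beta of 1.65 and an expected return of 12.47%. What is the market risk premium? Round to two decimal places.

Both satisfy E(R) = R_f + β·MRP, so the slope of the SML is
MRP = (12.47% − 5.10%) / (1.65 − 0.37) = 7.37% / 1.28 = 5.7578%

5.76%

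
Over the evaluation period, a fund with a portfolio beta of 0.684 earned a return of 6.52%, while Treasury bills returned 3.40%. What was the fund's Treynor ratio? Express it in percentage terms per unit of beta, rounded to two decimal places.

Treynor = (R_P − R_f) / β_P = (6.52% − 3.40%) / 0.6840 = 3.12% / 0.6840 = 4.56%

4.56%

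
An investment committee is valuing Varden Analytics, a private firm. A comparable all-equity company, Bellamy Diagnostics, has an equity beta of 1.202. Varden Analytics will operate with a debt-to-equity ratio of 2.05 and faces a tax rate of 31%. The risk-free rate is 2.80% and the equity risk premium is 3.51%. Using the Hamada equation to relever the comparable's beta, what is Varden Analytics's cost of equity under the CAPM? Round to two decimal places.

β_L = β_U × [1 + (1 − t)(D/E)] = 1.202 × [1 + (1 − 0.31) × 2.05]
    = 1.202 × [1 + 0.69 × 2.05] = 1.202 × 2.4145 = 2.9022
E(R) = R_f + β_L × MRP = 2.80% + 2.9022 × 3.51% = 12.99%

12.99%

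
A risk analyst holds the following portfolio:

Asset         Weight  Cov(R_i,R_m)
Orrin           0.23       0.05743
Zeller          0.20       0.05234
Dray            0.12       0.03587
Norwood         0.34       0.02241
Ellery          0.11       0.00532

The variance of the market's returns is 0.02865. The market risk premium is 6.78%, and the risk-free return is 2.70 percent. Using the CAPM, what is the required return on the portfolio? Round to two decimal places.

11.26%

β_Orrin = 0.05743 / 0.02865 = 2.0045
β_Zeller = 0.05234 / 0.02865 = 1.8269
β_Dray = 0.03587 / 0.02865 = 1.2520
β_Norwood = 0.02241 / 0.02865 = 0.7822
β_Ellery = 0.00532 / 0.02865 = 0.1857
β_P = Σ w_i β_i = 0.23×2.0045 + 0.20×1.8269 + 0.12×1.2520 + 0.34×0.7822 + 0.11×0.1857 = 1.2630
E(R_P) = R_f + β_P × MRP = 2.70% + 1.2630 × 6.78% = 11.26%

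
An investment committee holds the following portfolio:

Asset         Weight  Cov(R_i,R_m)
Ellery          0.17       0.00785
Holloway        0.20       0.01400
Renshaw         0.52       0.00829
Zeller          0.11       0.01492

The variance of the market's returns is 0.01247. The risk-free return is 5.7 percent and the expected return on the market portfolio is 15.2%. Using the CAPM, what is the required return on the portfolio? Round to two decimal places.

13.38%

β_Ellery = 0.00785 / 0.01247 = 0.6295
β_Holloway = 0.01400 / 0.01247 = 1.1227
β_Renshaw = 0.00829 / 0.01247 = 0.6648
β_Zeller = 0.01492 / 0.01247 = 1.1965
β_P = Σ w_i β_i = 0.17×0.6295 + 0.20×1.1227 + 0.52×0.6648 + 0.11×1.1965 = 0.8089
MRP = 15.2% − 5.7% = 9.50%
E(R_P) = R_f + β_P × MRP = 5.7% + 0.8089 × 9.5% = 13.38%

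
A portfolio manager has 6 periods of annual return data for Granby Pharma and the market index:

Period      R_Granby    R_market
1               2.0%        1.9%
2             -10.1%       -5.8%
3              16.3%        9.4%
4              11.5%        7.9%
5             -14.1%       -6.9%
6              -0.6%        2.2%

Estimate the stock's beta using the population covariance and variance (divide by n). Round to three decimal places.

Mean R_i = (2.0 − 10.1 + 16.3 + 11.5 − 14.1 − 0.6) / 6 = 0.8333%
Mean R_m = (1.9 − 5.8 + 9.4 + 7.9 − 6.9 + 2.2) / 6 = 1.4500%
Σ(R_i − R̄_i)(R_m − R̄_m) = 395.1700  ⇒  Cov = 395.1700 / 6 = 65.8617
Σ(R_m − R̄_m)² = 227.8550  ⇒  Var(R_m) = 227.8550 / 6 = 37.9758
β = Cov / Var(R_m) = 65.8617 / 37.9758 = 1.7343

1.734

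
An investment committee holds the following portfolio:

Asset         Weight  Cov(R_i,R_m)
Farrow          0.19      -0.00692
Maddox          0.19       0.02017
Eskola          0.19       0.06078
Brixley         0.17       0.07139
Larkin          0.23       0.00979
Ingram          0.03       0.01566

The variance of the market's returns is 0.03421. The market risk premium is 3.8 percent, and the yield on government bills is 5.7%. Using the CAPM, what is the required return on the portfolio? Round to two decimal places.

8.91%

β_Farrow = -0.00692 / 0.03421 = -0.2023
β_Maddox = 0.02017 / 0.03421 = 0.5896
β_Eskola = 0.06078 / 0.03421 = 1.7767
β_Brixley = 0.07139 / 0.03421 = 2.0868
β_Larkin = 0.00979 / 0.03421 = 0.2862
β_Ingram = 0.01566 / 0.03421 = 0.4578
β_P = Σ w_i β_i = 0.19×-0.2023 + 0.19×0.5896 + 0.19×1.7767 + 0.17×2.0868 + 0.23×0.2862 + 0.03×0.4578 = 0.8455
E(R_P) = R_f + β_P × MRP = 5.7% + 0.8455 × 3.8% = 8.91%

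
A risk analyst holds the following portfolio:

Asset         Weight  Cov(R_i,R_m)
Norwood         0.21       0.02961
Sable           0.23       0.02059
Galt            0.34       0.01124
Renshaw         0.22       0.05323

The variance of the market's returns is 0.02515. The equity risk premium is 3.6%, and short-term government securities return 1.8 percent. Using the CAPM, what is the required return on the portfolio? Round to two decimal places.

β_Norwood = 0.02961 / 0.02515 = 1.1773
β_Sable = 0.02059 / 0.02515 = 0.8187
β_Galt = 0.01124 / 0.02515 = 0.4469
β_Renshaw = 0.05323 / 0.02515 = 2.1165
β_P = Σ w_i β_i = 0.21×1.1773 + 0.23×0.8187 + 0.34×0.4469 + 0.22×2.1165 = 1.0531
E(R_P) = R_f + β_P × MRP = 1.8% + 1.0531 × 3.6% = 5.59%

5.59%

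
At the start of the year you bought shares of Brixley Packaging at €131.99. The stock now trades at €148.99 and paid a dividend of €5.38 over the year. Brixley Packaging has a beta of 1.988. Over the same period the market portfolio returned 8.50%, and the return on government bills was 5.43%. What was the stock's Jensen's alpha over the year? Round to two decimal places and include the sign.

+5.42%

Realised HPR = (P1 + D1 − P0) / P0 = (148.99 + 5.38 − 131.99) / 131.99 = 22.38 / 131.99 = 16.9558%
MRP = 8.50% − 5.43% = 3.07%
CAPM required = R_f + β·MRP = 5.43% + 1.988 × 3.07% = 11.53316%
α = realised − required = 16.9558% − 11.53316% = +5.42%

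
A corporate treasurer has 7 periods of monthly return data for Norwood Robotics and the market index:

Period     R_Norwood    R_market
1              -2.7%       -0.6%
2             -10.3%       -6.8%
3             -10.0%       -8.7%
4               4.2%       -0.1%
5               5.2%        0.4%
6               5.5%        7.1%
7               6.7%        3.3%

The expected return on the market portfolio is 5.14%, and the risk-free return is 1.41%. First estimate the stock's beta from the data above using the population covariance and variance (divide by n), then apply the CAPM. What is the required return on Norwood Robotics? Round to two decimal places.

Mean R_i = (-2.7 − 10.3 − 10.0 + 4.2 + 5.2 + 5.5 + 6.7) / 7 = -0.2000%
Mean R_m = (-0.6 − 6.8 − 8.7 − 0.1 + 0.4 + 7.1 + 3.3) / 7 = -0.7714%
Σ(R_i − R̄_i)(R_m − R̄_m) = 220.4000  ⇒  Cov = 220.4000 / 7 = 31.4857
Σ(R_m − R̄_m)² = 179.5943  ⇒  Var(R_m) = 179.5943 / 7 = 25.6563
β = Cov / Var(R_m) = 31.4857 / 25.6563 = 1.2272
MRP = 5.14% − 1.41% = 3.73%
E(R) = R_f + β × MRP = 1.41% + 1.2272 × 3.73% = 5.99%

5.99%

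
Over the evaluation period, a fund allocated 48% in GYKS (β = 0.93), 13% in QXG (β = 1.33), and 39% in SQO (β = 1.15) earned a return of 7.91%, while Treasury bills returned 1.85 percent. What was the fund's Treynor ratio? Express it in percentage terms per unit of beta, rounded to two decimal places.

β_P = 0.48×0.93 + 0.13×1.33 + 0.39×1.15 = 1.0678
Treynor = (R_P − R_f) / β_P = (7.91% − 1.85%) / 1.0678 = 6.06% / 1.0678 = 5.68%

5.68%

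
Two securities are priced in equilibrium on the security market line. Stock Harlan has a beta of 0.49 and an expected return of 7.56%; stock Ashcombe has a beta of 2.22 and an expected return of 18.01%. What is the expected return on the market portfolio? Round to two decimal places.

Both satisfy E(R) = R_f + β·MRP, so the slope of the SML is
MRP = (18.01% − 7.56%) / (2.22 − 0.49) = 10.45% / 1.73 = 6.0405%
R_f = E(R_Harlan) − β_Harlan·MRP = 7.56% − 0.49 × 6.0405% = 4.6002%
E(R_m) = R_f + MRP = 4.6002% + 6.0405% = 10.64%

10.64%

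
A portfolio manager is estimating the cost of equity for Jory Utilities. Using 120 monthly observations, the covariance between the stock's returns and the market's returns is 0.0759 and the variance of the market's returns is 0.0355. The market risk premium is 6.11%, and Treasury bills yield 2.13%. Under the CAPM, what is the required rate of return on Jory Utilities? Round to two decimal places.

β = Cov(R_i, R_m) / Var(R_m) = 0.0759 / 0.0355 = 2.1380
E(R) = R_f + β × MRP = 2.13% + 2.1380 × 6.11% = 15.19%

15.19%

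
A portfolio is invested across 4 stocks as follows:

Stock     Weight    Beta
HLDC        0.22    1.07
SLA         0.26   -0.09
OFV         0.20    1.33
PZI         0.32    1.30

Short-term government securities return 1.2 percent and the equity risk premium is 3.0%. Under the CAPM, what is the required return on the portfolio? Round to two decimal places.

3.88%

β_P = Σ w_i β_i = 0.22×1.07 + 0.26×-0.09 + 0.20×1.33 + 0.32×1.30 = 0.8940
E(R_P) = R_f + β_P × MRP = 1.2% + 0.8940 × 3.0% = 3.88%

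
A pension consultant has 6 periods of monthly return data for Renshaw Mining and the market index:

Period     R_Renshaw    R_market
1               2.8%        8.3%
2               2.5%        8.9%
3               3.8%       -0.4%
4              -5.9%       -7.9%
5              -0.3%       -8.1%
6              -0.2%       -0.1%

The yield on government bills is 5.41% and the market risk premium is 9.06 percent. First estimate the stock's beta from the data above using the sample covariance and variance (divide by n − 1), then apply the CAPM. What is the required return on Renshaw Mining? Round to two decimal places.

Mean R_i = (2.8 + 2.5 + 3.8 − 5.9 − 0.3 − 0.2) / 6 = 0.4500%
Mean R_m = (8.3 + 8.9 − 0.4 − 7.9 − 8.1 − 0.1) / 6 = 0.1167%
Σ(R_i − R̄_i)(R_m − R̄_m) = 92.7150  ⇒  Cov = 92.7150 / 5 = 18.5430
Σ(R_m − R̄_m)² = 276.2083  ⇒  Var(R_m) = 276.2083 / 5 = 55.2417
β = Cov / Var(R_m) = 18.5430 / 55.2417 = 0.3357
E(R) = R_f + β × MRP = 5.41% + 0.3357 × 9.06% = 8.45%

8.45%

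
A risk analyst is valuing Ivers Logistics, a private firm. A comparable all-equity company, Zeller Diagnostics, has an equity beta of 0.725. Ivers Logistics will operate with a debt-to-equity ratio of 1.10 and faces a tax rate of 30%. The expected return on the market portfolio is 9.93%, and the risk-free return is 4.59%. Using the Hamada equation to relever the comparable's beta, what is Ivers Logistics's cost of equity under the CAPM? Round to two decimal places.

11.44%

β_L = β_U × [1 + (1 − t)(D/E)] = 0.725 × [1 + (1 − 0.30) × 1.10]
    = 0.725 × [1 + 0.70 × 1.10] = 0.725 × 1.7700 = 1.2833
MRP = 9.93% − 4.59% = 5.34%
E(R) = R_f + β_L × MRP = 4.59% + 1.2833 × 5.34% = 11.44%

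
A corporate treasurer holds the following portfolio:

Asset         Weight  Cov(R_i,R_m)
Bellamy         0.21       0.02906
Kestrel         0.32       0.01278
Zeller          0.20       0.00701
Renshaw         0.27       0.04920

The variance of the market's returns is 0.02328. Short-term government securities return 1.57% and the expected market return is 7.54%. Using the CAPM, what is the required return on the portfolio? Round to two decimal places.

β_Bellamy = 0.02906 / 0.02328 = 1.2483
β_Kestrel = 0.01278 / 0.02328 = 0.5490
β_Zeller = 0.00701 / 0.02328 = 0.3011
β_Renshaw = 0.04920 / 0.02328 = 2.1134
β_P = Σ w_i β_i = 0.21×1.2483 + 0.32×0.5490 + 0.20×0.3011 + 0.27×2.1134 = 1.0687
MRP = 7.54% − 1.57% = 5.97%
E(R_P) = R_f + β_P × MRP = 1.57% + 1.0687 × 5.97% = 7.95%

7.95%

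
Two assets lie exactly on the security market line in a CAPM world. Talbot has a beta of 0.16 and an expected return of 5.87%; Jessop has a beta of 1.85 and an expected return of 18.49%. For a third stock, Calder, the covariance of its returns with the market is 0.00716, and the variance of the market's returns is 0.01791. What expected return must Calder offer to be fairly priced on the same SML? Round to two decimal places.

MRP = (18.49% − 5.87%) / (1.85 − 0.16) = 7.4675%
R_f = 5.87% − 0.16 × 7.4675% = 4.6752%
β_Calder = Cov / Var(R_m) = 0.00716 / 0.01791 = 0.3998
E(R_Calder) = R_f + β × MRP = 4.6752% + 0.3998 × 7.4675% = 7.66%

7.66%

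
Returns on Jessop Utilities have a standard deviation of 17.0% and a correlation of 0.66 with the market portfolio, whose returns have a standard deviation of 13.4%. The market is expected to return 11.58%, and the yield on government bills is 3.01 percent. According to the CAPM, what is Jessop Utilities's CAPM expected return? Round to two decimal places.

β = ρ × σ_i / σ_m = 0.66 × 17.0% / 13.4% = 0.8373
MRP = 11.58% − 3.01% = 8.57%
E(R) = 3.01% + 0.8373 × 8.57% = 10.19%

10.19%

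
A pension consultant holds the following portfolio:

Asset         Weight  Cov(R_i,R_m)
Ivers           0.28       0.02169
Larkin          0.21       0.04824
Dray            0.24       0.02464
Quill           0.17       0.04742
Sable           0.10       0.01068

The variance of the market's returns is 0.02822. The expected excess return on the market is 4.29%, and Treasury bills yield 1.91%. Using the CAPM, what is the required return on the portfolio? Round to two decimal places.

6.66%

β_Ivers = 0.02169 / 0.02822 = 0.7686
β_Larkin = 0.04824 / 0.02822 = 1.7094
β_Dray = 0.02464 / 0.02822 = 0.8731
β_Quill = 0.04742 / 0.02822 = 1.6804
β_Sable = 0.01068 / 0.02822 = 0.3785
β_P = Σ w_i β_i = 0.28×0.7686 + 0.21×1.7094 + 0.24×0.8731 + 0.17×1.6804 + 0.10×0.3785 = 1.1072
E(R_P) = R_f + β_P × MRP = 1.91% + 1.1072 × 4.29% = 6.66%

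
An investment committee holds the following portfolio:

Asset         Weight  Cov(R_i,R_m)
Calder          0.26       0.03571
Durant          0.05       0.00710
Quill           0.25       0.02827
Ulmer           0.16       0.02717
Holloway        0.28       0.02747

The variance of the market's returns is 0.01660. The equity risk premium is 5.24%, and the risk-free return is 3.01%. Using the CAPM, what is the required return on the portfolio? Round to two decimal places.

12.08%

β_Calder = 0.03571 / 0.01660 = 2.1512
β_Durant = 0.00710 / 0.01660 = 0.4277
β_Quill = 0.02827 / 0.01660 = 1.7030
β_Ulmer = 0.02717 / 0.01660 = 1.6367
β_Holloway = 0.02747 / 0.01660 = 1.6548
β_P = Σ w_i β_i = 0.26×2.1512 + 0.05×0.4277 + 0.25×1.7030 + 0.16×1.6367 + 0.28×1.6548 = 1.7317
E(R_P) = R_f + β_P × MRP = 3.01% + 1.7317 × 5.24% = 12.08%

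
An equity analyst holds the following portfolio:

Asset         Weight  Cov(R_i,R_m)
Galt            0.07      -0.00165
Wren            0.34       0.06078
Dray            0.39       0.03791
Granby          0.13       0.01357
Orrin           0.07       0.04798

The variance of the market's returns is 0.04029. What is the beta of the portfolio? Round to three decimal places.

β_Galt = -0.00165 / 0.04029 = -0.0410
β_Wren = 0.06078 / 0.04029 = 1.5086
β_Dray = 0.03791 / 0.04029 = 0.9409
β_Granby = 0.01357 / 0.04029 = 0.3368
β_Orrin = 0.04798 / 0.04029 = 1.1909
β_P = Σ w_i β_i = 0.07×-0.0410 + 0.34×1.5086 + 0.39×0.9409 + 0.13×0.3368 + 0.07×1.1909 = 1.0042

1.004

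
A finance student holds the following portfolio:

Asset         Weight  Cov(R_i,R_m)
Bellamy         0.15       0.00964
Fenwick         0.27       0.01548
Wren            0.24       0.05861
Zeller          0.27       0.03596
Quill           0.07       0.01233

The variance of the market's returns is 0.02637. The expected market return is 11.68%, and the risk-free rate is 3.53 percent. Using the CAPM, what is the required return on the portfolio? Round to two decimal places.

12.88%

β_Bellamy = 0.00964 / 0.02637 = 0.3656
β_Fenwick = 0.01548 / 0.02637 = 0.5870
β_Wren = 0.05861 / 0.02637 = 2.2226
β_Zeller = 0.03596 / 0.02637 = 1.3637
β_Quill = 0.01233 / 0.02637 = 0.4676
β_P = Σ w_i β_i = 0.15×0.3656 + 0.27×0.5870 + 0.24×2.2226 + 0.27×1.3637 + 0.07×0.4676 = 1.1477
MRP = 11.68% − 3.53% = 8.15%
E(R_P) = R_f + β_P × MRP = 3.53% + 1.1477 × 8.15% = 12.88%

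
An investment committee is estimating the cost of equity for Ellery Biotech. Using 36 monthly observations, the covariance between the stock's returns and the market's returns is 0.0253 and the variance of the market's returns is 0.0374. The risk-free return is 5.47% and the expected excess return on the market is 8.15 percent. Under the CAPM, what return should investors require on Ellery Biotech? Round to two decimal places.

β = Cov(R_i, R_m) / Var(R_m) = 0.0253 / 0.0374 = 0.6765
E(R) = R_f + β × MRP = 5.47% + 0.6765 × 8.15% = 10.98%

10.98%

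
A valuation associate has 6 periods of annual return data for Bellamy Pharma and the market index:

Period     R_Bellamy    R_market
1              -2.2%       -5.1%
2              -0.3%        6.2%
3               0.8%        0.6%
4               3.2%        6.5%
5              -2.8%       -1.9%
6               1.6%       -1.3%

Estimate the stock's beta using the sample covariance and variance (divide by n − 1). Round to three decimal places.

0.311

Mean R_i = (-2.2 − 0.3 + 0.8 + 3.2 − 2.8 + 1.6) / 6 = 0.0500%
Mean R_m = (-5.1 + 6.2 + 0.6 + 6.5 − 1.9 − 1.3) / 6 = 0.8333%
Σ(R_i − R̄_i)(R_m − R̄_m) = 33.6300  ⇒  Cov = 33.6300 / 5 = 6.7260
Σ(R_m − R̄_m)² = 108.1933  ⇒  Var(R_m) = 108.1933 / 5 = 21.6387
β = Cov / Var(R_m) = 6.7260 / 21.6387 = 0.3108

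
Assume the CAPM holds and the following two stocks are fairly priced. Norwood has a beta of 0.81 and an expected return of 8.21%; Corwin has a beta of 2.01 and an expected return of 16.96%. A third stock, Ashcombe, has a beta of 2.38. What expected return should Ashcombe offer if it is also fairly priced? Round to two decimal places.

19.66%

MRP (SML slope) = (16.96% − 8.21%) / (2.01 − 0.81) = 8.75% / 1.20 = 7.2917%
R_f (intercept) = 8.21% − 0.81 × 7.2917% = 2.3037%
E(R_Ashcombe) = R_f + β × MRP = 2.3037% + 2.38 × 7.2917% = 19.66%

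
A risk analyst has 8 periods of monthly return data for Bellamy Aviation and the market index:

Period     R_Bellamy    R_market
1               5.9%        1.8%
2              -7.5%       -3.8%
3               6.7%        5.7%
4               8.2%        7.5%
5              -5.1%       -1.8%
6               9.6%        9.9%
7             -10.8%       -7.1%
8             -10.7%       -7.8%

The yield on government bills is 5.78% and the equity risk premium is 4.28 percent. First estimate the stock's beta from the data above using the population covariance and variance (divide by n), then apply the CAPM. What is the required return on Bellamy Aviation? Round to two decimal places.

11.26%

Mean R_i = (5.9 − 7.5 + 6.7 + 8.2 − 5.1 + 9.6 − 10.8 − 10.7) / 8 = -0.4625%
Mean R_m = (1.8 − 3.8 + 5.7 + 7.5 − 1.8 + 9.9 − 7.1 − 7.8) / 8 = 0.5500%
Σ(R_i − R̄_i)(R_m − R̄_m) = 405.2050  ⇒  Cov = 405.2050 / 8 = 50.6506
Σ(R_m − R̄_m)² = 316.5000  ⇒  Var(R_m) = 316.5000 / 8 = 39.5625
β = Cov / Var(R_m) = 50.6506 / 39.5625 = 1.2803
E(R) = R_f + β × MRP = 5.78% + 1.2803 × 4.28% = 11.26%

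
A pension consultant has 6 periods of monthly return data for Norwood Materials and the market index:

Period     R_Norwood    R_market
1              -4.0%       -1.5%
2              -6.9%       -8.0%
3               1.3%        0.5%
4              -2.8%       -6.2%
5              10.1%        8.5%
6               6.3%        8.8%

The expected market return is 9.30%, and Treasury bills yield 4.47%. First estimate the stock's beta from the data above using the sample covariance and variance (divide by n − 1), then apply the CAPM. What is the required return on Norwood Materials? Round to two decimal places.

8.64%

Mean R_i = (-4.0 − 6.9 + 1.3 − 2.8 + 10.1 + 6.3) / 6 = 0.6667%
Mean R_m = (-1.5 − 8.0 + 0.5 − 6.2 + 8.5 + 8.8) / 6 = 0.3500%
Σ(R_i − R̄_i)(R_m − R̄_m) = 219.1000  ⇒  Cov = 219.1000 / 5 = 43.8200
Σ(R_m − R̄_m)² = 253.8950  ⇒  Var(R_m) = 253.8950 / 5 = 50.7790
β = Cov / Var(R_m) = 43.8200 / 50.7790 = 0.8630
MRP = 9.30% − 4.47% = 4.83%
E(R) = R_f + β × MRP = 4.47% + 0.8630 × 4.83% = 8.64%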